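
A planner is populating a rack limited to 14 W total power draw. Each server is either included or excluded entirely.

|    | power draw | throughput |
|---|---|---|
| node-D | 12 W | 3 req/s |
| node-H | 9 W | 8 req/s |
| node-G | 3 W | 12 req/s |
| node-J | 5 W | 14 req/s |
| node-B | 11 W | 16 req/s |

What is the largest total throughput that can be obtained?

This is an integer program with binary decision variables.
node-G + node-J: power draw 3 + 5 = 8 ≤ 14, throughput 12 + 14 = 26.
node-G + node-B: power draw 3 + 11 = 14 ≤ 14, throughput 12 + 16 = 28.
node-H + node-J: power draw 9 + 5 = 14 ≤ 14, throughput 8 + 14 = 22.
Best is node-G and node-B with total throughput 28.

28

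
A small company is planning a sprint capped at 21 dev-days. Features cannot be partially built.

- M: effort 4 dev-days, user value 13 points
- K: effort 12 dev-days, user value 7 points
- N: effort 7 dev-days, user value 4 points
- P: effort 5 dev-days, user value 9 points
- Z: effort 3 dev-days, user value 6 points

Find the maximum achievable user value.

This is an integer program with binary decision variables.
M + K + P: effort 4 + 12 + 5 = 21 ≤ 21, user value 13 + 7 + 9 = 29.
M + N + P + Z: effort 4 + 7 + 5 + 3 = 19 ≤ 21, user value 13 + 4 + 9 + 6 = 32.
M + P + Z: effort 4 + 5 + 3 = 12 ≤ 21, user value 13 + 9 + 6 = 28.
Best is M, N, P, and Z with total user value 32.

32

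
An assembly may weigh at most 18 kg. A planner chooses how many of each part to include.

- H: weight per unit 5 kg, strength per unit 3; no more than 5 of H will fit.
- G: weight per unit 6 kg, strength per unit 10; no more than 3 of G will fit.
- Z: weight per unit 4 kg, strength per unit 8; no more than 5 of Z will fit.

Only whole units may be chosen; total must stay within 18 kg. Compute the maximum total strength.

4×Z: weight 16 ≤ 18, strength 4·8 = 32.
1×G and 3×Z: weight 18 ≤ 18, strength 1·10 + 3·8 = 34.
Best is 34.

34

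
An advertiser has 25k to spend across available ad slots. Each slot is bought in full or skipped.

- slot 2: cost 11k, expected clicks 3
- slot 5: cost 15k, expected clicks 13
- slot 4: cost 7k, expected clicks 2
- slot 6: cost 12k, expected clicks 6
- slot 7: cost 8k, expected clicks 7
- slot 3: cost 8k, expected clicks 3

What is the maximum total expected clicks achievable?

This is a 0-1 knapsack instance.
Allowing fractional choices, the relaxed optimum would be about 21.0, but ad slots are indivisible.
slot 5 + slot 7: cost 15 + 8 = 23 ≤ 25, expected clicks 13 + 7 = 20.
slot 5 + slot 3: cost 15 + 8 = 23 ≤ 25, expected clicks 13 + 3 = 16.
Best is slot 5 and slot 7 with total expected clicks 20.

20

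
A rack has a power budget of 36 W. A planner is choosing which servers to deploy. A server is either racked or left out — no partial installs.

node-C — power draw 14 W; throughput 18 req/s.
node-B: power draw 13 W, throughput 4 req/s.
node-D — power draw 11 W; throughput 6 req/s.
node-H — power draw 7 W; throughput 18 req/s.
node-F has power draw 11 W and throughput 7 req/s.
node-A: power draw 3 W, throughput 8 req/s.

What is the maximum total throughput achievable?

node-C + node-H + node-F + node-A: power draw 14 + 7 + 11 + 3 = 35 ≤ 36, throughput 18 + 18 + 7 + 8 = 51.
node-C + node-D + node-H + node-A: power draw 14 + 11 + 7 + 3 = 35 ≤ 36, throughput 18 + 6 + 18 + 8 = 50.
Best is node-C, node-H, node-F, and node-A with total throughput 51.

51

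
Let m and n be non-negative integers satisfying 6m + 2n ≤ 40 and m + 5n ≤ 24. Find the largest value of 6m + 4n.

(m,n)=(6,2): 6·6+2·2=40≤40, 1·6+5·2=16≤24, objective 44.
(m,n)=(5,3): 6·5+2·3=36≤40, 1·5+5·3=20≤24, objective 42.
Maximum is 44 at (m,n)=(6,2).

44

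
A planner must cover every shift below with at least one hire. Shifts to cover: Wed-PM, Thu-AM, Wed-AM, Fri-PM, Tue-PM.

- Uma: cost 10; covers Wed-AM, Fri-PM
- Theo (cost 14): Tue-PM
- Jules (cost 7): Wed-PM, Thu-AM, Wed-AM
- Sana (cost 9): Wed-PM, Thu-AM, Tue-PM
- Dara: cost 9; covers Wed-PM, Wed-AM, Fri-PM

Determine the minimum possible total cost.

This is a weighted set-cover instance.
The greedy cost-per-new-shift heuristic would pick Jules, Sana, and Dara for 25, but a cheaper cover exists.
Choose Sana and Dara: together they cover Wed-PM, Thu-AM, Wed-AM, Fri-PM, Tue-PM — every shift.
Total cost: 9 + 9 = 18.
No cover costs less than 18.

18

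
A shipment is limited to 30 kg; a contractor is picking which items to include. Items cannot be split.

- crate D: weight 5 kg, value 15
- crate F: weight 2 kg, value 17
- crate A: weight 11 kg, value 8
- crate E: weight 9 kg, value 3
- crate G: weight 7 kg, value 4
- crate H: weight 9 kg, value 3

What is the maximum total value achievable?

This is an integer program with binary decision variables.
Take crate D, crate F, crate A, and crate G: weight 5 + 2 + 11 + 7 = 25 ≤ 30, value 15 + 17 + 8 + 4 = 44.
No other feasible combination does better.

44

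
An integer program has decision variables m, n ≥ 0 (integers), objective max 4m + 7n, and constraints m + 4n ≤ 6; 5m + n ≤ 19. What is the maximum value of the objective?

15

(m,n)=(2,1) is feasible, giving 15.
(m,n)=(3,0) is feasible, giving 12.
(m,n)=(1,1) is feasible, giving 11.
(m,n)=(2,0) is feasible, giving 8.
No feasible integer point exceeds 15.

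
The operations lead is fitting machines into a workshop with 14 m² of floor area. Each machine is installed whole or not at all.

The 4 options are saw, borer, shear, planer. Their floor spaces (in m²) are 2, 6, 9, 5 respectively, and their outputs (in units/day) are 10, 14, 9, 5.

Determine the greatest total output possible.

29

Treat it as a binary knapsack problem.
Allowing fractional choices, the relaxed optimum would be about 30.0, but machines are indivisible.
saw + borer + planer: floor space 2 + 6 + 5 = 13 ≤ 14, output 10 + 14 + 5 = 29.
saw + borer: floor space 2 + 6 = 8 ≤ 14, output 10 + 14 = 24.
Best is saw, borer, and planer with total output 29.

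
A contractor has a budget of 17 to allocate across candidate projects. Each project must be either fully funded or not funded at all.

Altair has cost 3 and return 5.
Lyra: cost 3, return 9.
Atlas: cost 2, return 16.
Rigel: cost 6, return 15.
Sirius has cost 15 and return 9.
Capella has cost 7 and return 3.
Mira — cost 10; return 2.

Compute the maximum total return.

Allowing fractional choices, the relaxed optimum would be about 46.8, but projects are indivisible.
Altair + Atlas + Rigel: cost 3 + 2 + 6 = 11 ≤ 17, return 5 + 16 + 15 = 36.
Altair + Lyra + Atlas + Rigel: cost 3 + 3 + 2 + 6 = 14 ≤ 17, return 5 + 9 + 16 + 15 = 45.
Lyra + Atlas + Rigel: cost 3 + 2 + 6 = 11 ≤ 17, return 9 + 16 + 15 = 40.
Best is Altair, Lyra, Atlas, and Rigel with total return 45.

45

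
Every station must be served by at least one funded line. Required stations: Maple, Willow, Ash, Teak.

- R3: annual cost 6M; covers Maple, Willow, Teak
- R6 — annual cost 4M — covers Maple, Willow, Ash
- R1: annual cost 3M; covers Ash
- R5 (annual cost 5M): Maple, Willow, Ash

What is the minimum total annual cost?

This is a weighted set-cover instance.
The greedy cost-per-new-station heuristic would pick R6 and R3 for 10, but a cheaper cover exists.
Choose R3 and R1: together they cover Maple, Willow, Ash, Teak — every station.
Total annual cost: 6 + 3 = 9.
No cover costs less than 9.

9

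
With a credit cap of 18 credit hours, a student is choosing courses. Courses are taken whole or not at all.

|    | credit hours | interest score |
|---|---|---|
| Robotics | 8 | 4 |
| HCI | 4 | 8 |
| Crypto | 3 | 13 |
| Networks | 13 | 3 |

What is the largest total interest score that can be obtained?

Allowing fractional choices, the relaxed optimum would be about 25.7, but courses are indivisible.
Robotics + HCI + Crypto: credit hours 8 + 4 + 3 = 15 ≤ 18, interest score 4 + 8 + 13 = 25.
HCI + Crypto: credit hours 4 + 3 = 7 ≤ 18, interest score 8 + 13 = 21.
Best is Robotics, HCI, and Crypto with total interest score 25.

25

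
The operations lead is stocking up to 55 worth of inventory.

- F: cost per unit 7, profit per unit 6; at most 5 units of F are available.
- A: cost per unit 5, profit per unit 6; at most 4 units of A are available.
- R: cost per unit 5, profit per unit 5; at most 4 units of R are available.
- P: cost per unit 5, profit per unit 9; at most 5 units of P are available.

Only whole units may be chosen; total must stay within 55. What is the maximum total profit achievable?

4×A, 2×R, and 5×P: cost 55 ≤ 55, profit 4·6 + 2·5 + 5·9 = 79.
3×A, 3×R, and 5×P: cost 55 ≤ 55, profit 3·6 + 3·5 + 5·9 = 78.
Best is 79.

79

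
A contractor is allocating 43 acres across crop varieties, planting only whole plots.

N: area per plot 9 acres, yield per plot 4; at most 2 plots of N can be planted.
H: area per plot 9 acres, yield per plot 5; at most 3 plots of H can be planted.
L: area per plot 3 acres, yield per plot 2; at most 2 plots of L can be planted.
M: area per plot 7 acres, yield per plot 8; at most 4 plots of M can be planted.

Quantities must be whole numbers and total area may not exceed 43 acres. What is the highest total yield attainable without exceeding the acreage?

41

1×N, 2×L, and 4×M: area 43 ≤ 43, yield 1·4 + 2·2 + 4·8 = 40.
1×H, 2×L, and 4×M: area 43 ≤ 43, yield 1·5 + 2·2 + 4·8 = 41.
Best is 41.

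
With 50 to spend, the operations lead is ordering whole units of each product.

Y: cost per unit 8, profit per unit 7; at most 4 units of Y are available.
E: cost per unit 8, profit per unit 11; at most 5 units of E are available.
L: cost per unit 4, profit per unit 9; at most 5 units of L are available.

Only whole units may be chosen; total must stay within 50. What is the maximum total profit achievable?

80

L has the best ratio (9/4); taking only L gives at most 5×9 = 45 (stopped by the supply cap of 5).
Mixing does better — 4×E and 4×L: cost 48 ≤ 50, profit 4·11 + 4·9 = 80.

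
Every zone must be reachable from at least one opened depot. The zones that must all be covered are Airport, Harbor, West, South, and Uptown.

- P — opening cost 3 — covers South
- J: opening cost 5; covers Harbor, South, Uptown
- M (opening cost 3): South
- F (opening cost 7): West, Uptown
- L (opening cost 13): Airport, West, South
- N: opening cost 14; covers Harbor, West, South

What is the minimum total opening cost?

18

Choose J and L: together they cover Airport, Harbor, West, South, Uptown — every zone.
Total opening cost: 5 + 13 = 18.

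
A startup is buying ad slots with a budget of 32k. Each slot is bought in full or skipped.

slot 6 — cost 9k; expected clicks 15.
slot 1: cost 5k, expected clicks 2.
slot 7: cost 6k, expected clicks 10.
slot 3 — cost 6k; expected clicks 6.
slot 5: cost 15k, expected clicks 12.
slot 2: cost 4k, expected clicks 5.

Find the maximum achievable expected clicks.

38

Allowing fractional choices, the relaxed optimum would be about 41.6, but ad slots are indivisible.
slot 6 + slot 1 + slot 7 + slot 3 + slot 2: cost 9 + 5 + 6 + 6 + 4 = 30 ≤ 32, expected clicks 15 + 2 + 10 + 6 + 5 = 38.
slot 6 + slot 7 + slot 5: cost 9 + 6 + 15 = 30 ≤ 32, expected clicks 15 + 10 + 12 = 37.
Best is slot 6, slot 1, slot 7, slot 3, and slot 2 with total expected clicks 38.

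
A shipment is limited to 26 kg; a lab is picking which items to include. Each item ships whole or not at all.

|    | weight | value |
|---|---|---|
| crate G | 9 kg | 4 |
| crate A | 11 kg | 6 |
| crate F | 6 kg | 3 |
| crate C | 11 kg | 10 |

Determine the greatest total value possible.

17

Allowing fractional choices, the relaxed optimum would be about 18.0, but items are indivisible.
crate A + crate C: weight 11 + 11 = 22 ≤ 26, value 6 + 10 = 16.
crate G + crate F + crate C: weight 9 + 6 + 11 = 26 ≤ 26, value 4 + 3 + 10 = 17.
Best is crate G, crate F, and crate C with total value 17.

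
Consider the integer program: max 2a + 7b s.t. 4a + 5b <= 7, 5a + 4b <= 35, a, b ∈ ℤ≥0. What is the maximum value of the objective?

7

(a,b)=(0,1): 4·0+5·1=5≤7, 5·0+4·1=4≤35, objective 7.
(a,b)=(1,0): 4·1+5·0=4≤7, 5·1+4·0=5≤35, objective 2.
No feasible integer point exceeds 7.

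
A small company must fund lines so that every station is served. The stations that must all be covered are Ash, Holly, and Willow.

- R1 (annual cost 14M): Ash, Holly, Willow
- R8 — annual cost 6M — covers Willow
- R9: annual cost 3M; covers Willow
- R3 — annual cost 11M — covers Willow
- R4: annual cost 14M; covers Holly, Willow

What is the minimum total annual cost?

This is a weighted set-cover instance.
The greedy cost-per-new-station heuristic would pick R9 and R1 for 17, but a cheaper cover exists.
R1 alone covers Ash, Holly, Willow — every station.
Total annual cost: 14.
No cover costs less than 14.

14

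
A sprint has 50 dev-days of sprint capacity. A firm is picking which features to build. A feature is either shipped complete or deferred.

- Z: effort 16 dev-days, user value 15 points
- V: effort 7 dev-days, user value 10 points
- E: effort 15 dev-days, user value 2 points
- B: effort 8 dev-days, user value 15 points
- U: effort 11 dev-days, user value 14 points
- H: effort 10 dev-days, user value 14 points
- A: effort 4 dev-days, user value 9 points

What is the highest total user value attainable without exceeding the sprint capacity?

67

This is an integer program with binary decision variables.
Z + V + B + H + A: effort 16 + 7 + 8 + 10 + 4 = 45 ≤ 50, user value 15 + 10 + 15 + 14 + 9 = 63.
Z + V + B + U + A: effort 16 + 7 + 8 + 11 + 4 = 46 ≤ 50, user value 15 + 10 + 15 + 14 + 9 = 63.
Z + B + U + H + A: effort 16 + 8 + 11 + 10 + 4 = 49 ≤ 50, user value 15 + 15 + 14 + 14 + 9 = 67.
Best is Z, B, U, H, and A with total user value 67.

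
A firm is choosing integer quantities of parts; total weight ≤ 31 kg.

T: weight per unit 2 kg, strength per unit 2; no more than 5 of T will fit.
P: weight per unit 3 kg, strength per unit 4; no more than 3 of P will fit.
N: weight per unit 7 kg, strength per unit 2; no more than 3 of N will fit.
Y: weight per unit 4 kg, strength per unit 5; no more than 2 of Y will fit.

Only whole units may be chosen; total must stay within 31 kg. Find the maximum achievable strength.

32

5×T, 3×P, and 2×Y: weight 27 ≤ 31, strength 5·2 + 3·4 + 2·5 = 32.
3×T, 3×P, 1×N, and 2×Y: weight 30 ≤ 31, strength 3·2 + 3·4 + 1·2 + 2·5 = 30.
Best is 32.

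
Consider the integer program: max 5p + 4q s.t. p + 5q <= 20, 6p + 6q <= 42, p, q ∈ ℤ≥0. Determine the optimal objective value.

(p,q)=(7,0): 1·7+5·0=7≤20, 6·7+6·0=42≤42, objective 35.
(p,q)=(6,1): 1·6+5·1=11≤20, 6·6+6·1=42≤42, objective 34.
No feasible integer point exceeds 35.

35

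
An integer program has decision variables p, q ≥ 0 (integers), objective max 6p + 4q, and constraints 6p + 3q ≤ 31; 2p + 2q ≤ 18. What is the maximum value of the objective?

38

The continuous relaxation peaks at (1.33, 7.67) with value 38.67; rounding to a feasible lattice point costs some objective.
(p,q)=(1,8): 6·1+3·8=30≤31, 2·1+2·8=18≤18, objective 38.
(p,q)=(0,9): 6·0+3·9=27≤31, 2·0+2·9=18≤18, objective 36.
Maximum is 38 at (p,q)=(1,8).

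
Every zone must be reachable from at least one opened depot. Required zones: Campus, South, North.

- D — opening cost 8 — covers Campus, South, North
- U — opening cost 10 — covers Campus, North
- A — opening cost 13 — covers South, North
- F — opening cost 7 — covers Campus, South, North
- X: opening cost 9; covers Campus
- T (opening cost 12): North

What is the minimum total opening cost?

7

F alone covers Campus, South, North — every zone.
Total opening cost: 7.
No cover costs less than 7.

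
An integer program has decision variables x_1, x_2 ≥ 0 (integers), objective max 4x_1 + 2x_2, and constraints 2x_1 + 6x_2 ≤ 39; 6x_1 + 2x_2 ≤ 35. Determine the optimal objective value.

26

Relaxing integrality, the LP optimum is 26.75 at (x_1,x_2) = (4.12, 5.12), which is not an integer point.
(x_1,x_2)=(4,5): 2·4+6·5=38≤39, 6·4+2·5=34≤35, objective 26.
(x_1,x_2)=(4,4): 2·4+6·4=32≤39, 6·4+2·4=32≤35, objective 24.
(x_1,x_2)=(3,5): 2·3+6·5=36≤39, 6·3+2·5=28≤35, objective 22.
(x_1,x_2)=(3,4): 2·3+6·4=30≤39, 6·3+2·4=26≤35, objective 20.
The best lattice point is (4,5), giving 26.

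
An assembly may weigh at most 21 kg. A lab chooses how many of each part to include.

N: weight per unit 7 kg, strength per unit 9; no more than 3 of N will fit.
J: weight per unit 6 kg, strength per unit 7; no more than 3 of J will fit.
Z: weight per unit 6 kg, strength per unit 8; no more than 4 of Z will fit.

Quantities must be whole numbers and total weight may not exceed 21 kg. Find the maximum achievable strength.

27

Take 3×N: weight 21 ≤ 21, strength 3·9 = 27.
No other integer combination yields more.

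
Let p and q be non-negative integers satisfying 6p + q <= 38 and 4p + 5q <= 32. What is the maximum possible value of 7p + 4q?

46

The continuous relaxation peaks at (6.08, 1.54) with value 48.69; rounding to a feasible lattice point costs some objective.
(p,q)=(6,1): 6·6+1·1=37≤38, 4·6+5·1=29≤32, objective 46.
(p,q)=(5,2): 6·5+1·2=32≤38, 4·5+5·2=30≤32, objective 43.
(p,q)=(6,0): 6·6+1·0=36≤38, 4·6+5·0=24≤32, objective 42.
(p,q)=(5,1): 6·5+1·1=31≤38, 4·5+5·1=25≤32, objective 39.
The best lattice point is (6,1), giving 46.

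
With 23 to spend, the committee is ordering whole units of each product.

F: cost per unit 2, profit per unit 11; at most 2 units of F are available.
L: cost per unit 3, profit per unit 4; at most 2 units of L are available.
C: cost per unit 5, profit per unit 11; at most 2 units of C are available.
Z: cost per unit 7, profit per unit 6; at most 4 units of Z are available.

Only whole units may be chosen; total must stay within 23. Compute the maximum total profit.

52

Take 2×F, 2×L, and 2×C: cost 20 ≤ 23, profit 2·11 + 2·4 + 2·11 = 52.
F has the best ratio (11/2) and is taken to its limit of 2; remaining capacity is filled optimally with the others.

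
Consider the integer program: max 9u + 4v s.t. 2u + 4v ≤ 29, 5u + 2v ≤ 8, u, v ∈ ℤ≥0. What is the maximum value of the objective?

(u,v)=(0,4): 2·0+4·4=16≤29, 5·0+2·4=8≤8, objective 16.
(u,v)=(0,3): 2·0+4·3=12≤29, 5·0+2·3=6≤8, objective 12.
Maximum is 16 at (u,v)=(0,4).

16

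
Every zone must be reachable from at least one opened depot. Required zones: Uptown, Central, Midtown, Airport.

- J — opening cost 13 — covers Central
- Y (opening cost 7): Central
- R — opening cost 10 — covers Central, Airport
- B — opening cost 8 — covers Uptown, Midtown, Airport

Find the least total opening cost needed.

15

This is an integer covering problem.
Choose Y and B: together they cover Uptown, Central, Midtown, Airport — every zone.
Total opening cost: 7 + 8 = 15.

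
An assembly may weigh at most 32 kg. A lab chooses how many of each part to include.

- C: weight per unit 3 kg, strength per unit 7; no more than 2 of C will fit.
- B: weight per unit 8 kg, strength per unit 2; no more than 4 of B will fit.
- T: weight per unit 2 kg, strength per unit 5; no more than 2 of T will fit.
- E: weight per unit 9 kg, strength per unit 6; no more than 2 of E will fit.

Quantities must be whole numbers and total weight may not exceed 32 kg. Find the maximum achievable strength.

2×C, 1×B, 2×T, and 1×E: weight 27 ≤ 32, strength 2·7 + 1·2 + 2·5 + 1·6 = 32.
2×C, 2×T, and 2×E: weight 28 ≤ 32, strength 2·7 + 2·5 + 2·6 = 36.
Best is 36.

36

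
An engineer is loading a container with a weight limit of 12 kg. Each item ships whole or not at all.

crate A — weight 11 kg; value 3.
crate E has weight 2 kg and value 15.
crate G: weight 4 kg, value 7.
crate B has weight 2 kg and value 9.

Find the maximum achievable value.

Treat it as a binary knapsack problem.
Allowing fractional choices, the relaxed optimum would be about 32.1, but items are indivisible.
crate E + crate G + crate B: weight 2 + 4 + 2 = 8 ≤ 12, value 15 + 7 + 9 = 31.
crate E + crate B: weight 2 + 2 = 4 ≤ 12, value 15 + 9 = 24.
Best is crate E, crate G, and crate B with total value 31.

31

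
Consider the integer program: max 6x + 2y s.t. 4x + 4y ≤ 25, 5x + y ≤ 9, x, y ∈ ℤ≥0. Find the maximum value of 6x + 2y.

14

(x,y)=(1,4) is feasible, giving 14.
(x,y)=(0,6) is feasible, giving 12.
(x,y)=(1,3) is feasible, giving 12.
No feasible integer point exceeds 14.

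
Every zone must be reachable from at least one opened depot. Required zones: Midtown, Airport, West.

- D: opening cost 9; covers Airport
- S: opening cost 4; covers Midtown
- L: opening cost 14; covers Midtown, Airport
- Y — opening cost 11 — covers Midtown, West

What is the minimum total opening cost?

The greedy cost-per-new-zone heuristic would pick S, D, and Y for 24, but a cheaper cover exists.
Choose D and Y: together they cover Midtown, Airport, West — every zone.
Total opening cost: 9 + 11 = 20.
No cover costs less than 20.

20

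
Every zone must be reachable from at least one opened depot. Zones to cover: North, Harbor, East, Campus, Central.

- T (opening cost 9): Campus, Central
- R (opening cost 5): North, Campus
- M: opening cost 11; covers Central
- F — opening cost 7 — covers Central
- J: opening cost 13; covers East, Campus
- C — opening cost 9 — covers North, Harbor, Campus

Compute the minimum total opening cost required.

The greedy cost-per-new-zone heuristic would pick R, F, C, and J for 34, but a cheaper cover exists.
Choose F, J, and C: together they cover North, Harbor, East, Campus, Central — every zone.
Total opening cost: 7 + 13 + 9 = 29.
No cover costs less than 29.

29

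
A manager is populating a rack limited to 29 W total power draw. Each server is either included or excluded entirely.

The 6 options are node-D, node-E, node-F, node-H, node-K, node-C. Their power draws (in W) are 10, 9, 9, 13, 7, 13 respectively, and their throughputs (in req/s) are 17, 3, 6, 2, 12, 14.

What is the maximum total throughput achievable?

Allowing fractional choices, the relaxed optimum would be about 41.9, but servers are indivisible.
node-D + node-F + node-K: power draw 10 + 9 + 7 = 26 ≤ 29, throughput 17 + 6 + 12 = 35.
node-F + node-K + node-C: power draw 9 + 7 + 13 = 29 ≤ 29, throughput 6 + 12 + 14 = 32.
node-D + node-E + node-K: power draw 10 + 9 + 7 = 26 ≤ 29, throughput 17 + 3 + 12 = 32.
Best is node-D, node-F, and node-K with total throughput 35.

35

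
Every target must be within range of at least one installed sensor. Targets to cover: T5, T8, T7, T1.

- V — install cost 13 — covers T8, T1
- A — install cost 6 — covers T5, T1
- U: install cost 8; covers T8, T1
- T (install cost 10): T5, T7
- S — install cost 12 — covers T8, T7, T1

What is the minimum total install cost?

18

Choose U and T: together they cover T5, T8, T7, T1 — every target.
Total install cost: 8 + 10 = 18.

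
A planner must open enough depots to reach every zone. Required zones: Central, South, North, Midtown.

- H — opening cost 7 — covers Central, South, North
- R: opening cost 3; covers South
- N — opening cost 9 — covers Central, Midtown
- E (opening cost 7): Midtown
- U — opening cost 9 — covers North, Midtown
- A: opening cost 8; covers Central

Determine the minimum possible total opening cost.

14

Choose H and E: together they cover Central, South, North, Midtown — every zone.
Total opening cost: 7 + 7 = 14.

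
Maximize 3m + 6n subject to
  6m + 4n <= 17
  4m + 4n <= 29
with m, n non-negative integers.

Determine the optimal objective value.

Relaxing integrality, the LP optimum is 25.50 at (m,n) = (0, 4.25), which is not an integer point.
(m,n)=(0,4): 6·0+4·4=16≤17, 4·0+4·4=16≤29, objective 24.
(m,n)=(0,3): 6·0+4·3=12≤17, 4·0+4·3=12≤29, objective 18.
Maximum is 24 at (m,n)=(0,4).

24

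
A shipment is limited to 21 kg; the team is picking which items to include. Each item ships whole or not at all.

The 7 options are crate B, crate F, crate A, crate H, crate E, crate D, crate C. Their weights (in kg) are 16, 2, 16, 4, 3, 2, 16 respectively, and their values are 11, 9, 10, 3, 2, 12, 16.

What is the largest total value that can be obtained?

37

Allowing fractional choices, the relaxed optimum would be about 37.8, but items are indivisible.
crate B + crate F + crate D: weight 16 + 2 + 2 = 20 ≤ 21, value 11 + 9 + 12 = 32.
crate F + crate A + crate D: weight 2 + 16 + 2 = 20 ≤ 21, value 9 + 10 + 12 = 31.
crate F + crate D + crate C: weight 2 + 2 + 16 = 20 ≤ 21, value 9 + 12 + 16 = 37.
Best is crate F, crate D, and crate C with total value 37.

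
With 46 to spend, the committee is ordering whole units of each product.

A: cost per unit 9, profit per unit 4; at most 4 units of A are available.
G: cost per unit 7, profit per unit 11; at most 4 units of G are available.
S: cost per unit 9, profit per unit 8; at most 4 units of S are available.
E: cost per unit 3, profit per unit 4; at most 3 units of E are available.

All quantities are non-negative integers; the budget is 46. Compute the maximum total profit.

G has the best ratio (11/7); taking only G gives at most 4×11 = 44 (stopped by the supply cap of 4).
Mixing does better — 4×G, 1×S, and 3×E: cost 46 ≤ 46, profit 4·11 + 1·8 + 3·4 = 64.

64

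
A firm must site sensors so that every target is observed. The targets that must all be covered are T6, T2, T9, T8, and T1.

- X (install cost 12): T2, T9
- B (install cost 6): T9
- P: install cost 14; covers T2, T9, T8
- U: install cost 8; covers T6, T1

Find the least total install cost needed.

This is an integer covering problem.
Choose P and U: together they cover T6, T2, T9, T8, T1 — every target.
Total install cost: 14 + 8 = 22.
No cover costs less than 22.

22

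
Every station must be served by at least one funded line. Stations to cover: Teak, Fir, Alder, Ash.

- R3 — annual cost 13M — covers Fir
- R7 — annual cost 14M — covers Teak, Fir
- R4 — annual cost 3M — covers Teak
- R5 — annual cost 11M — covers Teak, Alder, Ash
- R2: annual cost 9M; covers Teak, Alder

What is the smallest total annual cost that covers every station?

24

The greedy cost-per-new-station heuristic would pick R4, R5, and R3 for 27, but a cheaper cover exists.
Choose R3 and R5: together they cover Teak, Fir, Alder, Ash — every station.
Total annual cost: 13 + 11 = 24.
No cover costs less than 24.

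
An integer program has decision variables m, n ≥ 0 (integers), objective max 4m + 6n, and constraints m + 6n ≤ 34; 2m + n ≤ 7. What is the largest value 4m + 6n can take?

34

Relaxing integrality, the LP optimum is 36.18 at (m,n) = (0.727, 5.55), which is not an integer point.
(m,n)=(1,5): 1·1+6·5=31≤34, 2·1+1·5=7≤7, objective 34.
(m,n)=(0,5): 1·0+6·5=30≤34, 2·0+1·5=5≤7, objective 30.
(m,n)=(1,4): 1·1+6·4=25≤34, 2·1+1·4=6≤7, objective 28.
Maximum is 34 at (m,n)=(1,5).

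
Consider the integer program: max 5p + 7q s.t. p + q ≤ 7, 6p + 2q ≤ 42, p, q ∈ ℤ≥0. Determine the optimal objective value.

49

(p,q)=(0,7): 1·0+1·7=7≤7, 6·0+2·7=14≤42, objective 49.
(p,q)=(1,6): 1·1+1·6=7≤7, 6·1+2·6=18≤42, objective 47.
(p,q)=(0,6): 1·0+1·6=6≤7, 6·0+2·6=12≤42, objective 42.
Maximum is 49 at (p,q)=(0,7).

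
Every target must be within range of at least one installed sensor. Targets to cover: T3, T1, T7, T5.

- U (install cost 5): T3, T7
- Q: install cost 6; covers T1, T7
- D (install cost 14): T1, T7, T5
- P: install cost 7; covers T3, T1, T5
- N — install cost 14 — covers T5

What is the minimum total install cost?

12

Choose U and P: together they cover T3, T1, T7, T5 — every target.
Total install cost: 5 + 7 = 12.
No cover costs less than 12.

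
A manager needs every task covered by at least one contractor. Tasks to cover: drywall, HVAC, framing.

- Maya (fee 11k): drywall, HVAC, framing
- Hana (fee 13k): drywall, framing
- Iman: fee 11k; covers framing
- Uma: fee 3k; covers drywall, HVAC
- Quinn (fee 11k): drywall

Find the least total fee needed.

11

This is an integer covering problem.
Maya alone covers drywall, HVAC, framing — every task.
Total fee: 11.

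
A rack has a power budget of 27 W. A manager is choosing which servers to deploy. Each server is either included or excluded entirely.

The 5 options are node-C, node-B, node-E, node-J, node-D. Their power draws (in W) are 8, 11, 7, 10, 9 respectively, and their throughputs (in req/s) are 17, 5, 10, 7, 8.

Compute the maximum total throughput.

35

Treat it as a binary knapsack problem.
Take node-C, node-E, and node-D: power draw 8 + 7 + 9 = 24 ≤ 27, throughput 17 + 10 + 8 = 35.
No other feasible combination does better.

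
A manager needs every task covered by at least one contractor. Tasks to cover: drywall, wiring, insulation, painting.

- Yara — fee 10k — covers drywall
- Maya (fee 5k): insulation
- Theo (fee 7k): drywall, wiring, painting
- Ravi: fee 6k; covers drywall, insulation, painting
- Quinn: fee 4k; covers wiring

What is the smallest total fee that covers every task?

Choose Ravi and Quinn: together they cover drywall, wiring, insulation, painting — every task.
Total fee: 6 + 4 = 10.
No cover costs less than 10.

10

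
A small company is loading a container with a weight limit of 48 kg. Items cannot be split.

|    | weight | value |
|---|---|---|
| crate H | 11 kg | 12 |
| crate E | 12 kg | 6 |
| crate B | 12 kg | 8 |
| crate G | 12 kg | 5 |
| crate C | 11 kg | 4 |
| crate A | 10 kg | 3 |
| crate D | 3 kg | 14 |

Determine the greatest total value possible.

Allowing fractional choices, the relaxed optimum would be about 44.2, but items are indivisible.
crate H + crate B + crate G + crate A + crate D: weight 11 + 12 + 12 + 10 + 3 = 48 ≤ 48, value 12 + 8 + 5 + 3 + 14 = 42.
crate H + crate B + crate C + crate A + crate D: weight 11 + 12 + 11 + 10 + 3 = 47 ≤ 48, value 12 + 8 + 4 + 3 + 14 = 41.
crate H + crate E + crate B + crate A + crate D: weight 11 + 12 + 12 + 10 + 3 = 48 ≤ 48, value 12 + 6 + 8 + 3 + 14 = 43.
Best is crate H, crate E, crate B, crate A, and crate D with total value 43.

43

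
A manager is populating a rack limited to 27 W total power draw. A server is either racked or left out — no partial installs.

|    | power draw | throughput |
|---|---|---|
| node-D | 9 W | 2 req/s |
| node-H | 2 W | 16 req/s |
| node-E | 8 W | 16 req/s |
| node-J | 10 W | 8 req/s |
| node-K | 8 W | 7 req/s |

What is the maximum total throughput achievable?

41

This is an integer program with binary decision variables.
Take node-D, node-H, node-E, and node-K: power draw 9 + 2 + 8 + 8 = 27 ≤ 27, throughput 2 + 16 + 16 + 7 = 41.
No other feasible combination does better.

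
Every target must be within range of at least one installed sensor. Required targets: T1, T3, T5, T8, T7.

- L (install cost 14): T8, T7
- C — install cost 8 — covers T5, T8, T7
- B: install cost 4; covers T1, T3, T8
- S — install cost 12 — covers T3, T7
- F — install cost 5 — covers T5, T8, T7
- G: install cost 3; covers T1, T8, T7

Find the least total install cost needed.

9

The greedy cost-per-new-target heuristic would pick G, B, and F for 12, but a cheaper cover exists.
Choose B and F: together they cover T1, T3, T5, T8, T7 — every target.
Total install cost: 4 + 5 = 9.
No cover costs less than 9.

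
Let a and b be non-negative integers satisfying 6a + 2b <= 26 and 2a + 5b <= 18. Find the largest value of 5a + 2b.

(a,b)=(4,1): 6·4+2·1=26≤26, 2·4+5·1=13≤18, objective 22.
(a,b)=(4,0): 6·4+2·0=24≤26, 2·4+5·0=8≤18, objective 20.
(a,b)=(3,2): 6·3+2·2=22≤26, 2·3+5·2=16≤18, objective 19.
The best lattice point is (4,1), giving 22.

22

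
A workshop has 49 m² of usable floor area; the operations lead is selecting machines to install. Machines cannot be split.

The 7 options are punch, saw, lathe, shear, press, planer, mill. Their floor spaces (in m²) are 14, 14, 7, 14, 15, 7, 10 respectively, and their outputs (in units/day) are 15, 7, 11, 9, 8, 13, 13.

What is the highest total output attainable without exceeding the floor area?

52

Allowing fractional choices, the relaxed optimum would be about 59.1, but machines are indivisible.
punch + lathe + planer + mill: floor space 14 + 7 + 7 + 10 = 38 ≤ 49, output 15 + 11 + 13 + 13 = 52.
punch + shear + planer + mill: floor space 14 + 14 + 7 + 10 = 45 ≤ 49, output 15 + 9 + 13 + 13 = 50.
punch + press + planer + mill: floor space 14 + 15 + 7 + 10 = 46 ≤ 49, output 15 + 8 + 13 + 13 = 49.
Best is punch, lathe, planer, and mill with total output 52.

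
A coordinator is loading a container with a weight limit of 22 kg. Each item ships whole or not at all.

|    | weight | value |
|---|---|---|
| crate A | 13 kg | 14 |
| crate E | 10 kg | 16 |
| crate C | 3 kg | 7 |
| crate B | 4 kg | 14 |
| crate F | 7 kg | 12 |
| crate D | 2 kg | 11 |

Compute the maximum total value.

Take crate E, crate C, crate B, and crate D: weight 10 + 3 + 4 + 2 = 19 ≤ 22, value 16 + 7 + 14 + 11 = 48.
No other feasible combination does better.

48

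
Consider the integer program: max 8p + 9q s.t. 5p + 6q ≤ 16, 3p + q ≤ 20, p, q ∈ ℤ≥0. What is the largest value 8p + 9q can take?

(p,q)=(2,1): 5·2+6·1=16≤16, 3·2+1·1=7≤20, objective 25.
(p,q)=(3,0): 5·3+6·0=15≤16, 3·3+1·0=9≤20, objective 24.
(p,q)=(1,1): 5·1+6·1=11≤16, 3·1+1·1=4≤20, objective 17.
(p,q)=(2,0): 5·2+6·0=10≤16, 3·2+1·0=6≤20, objective 16.
The best lattice point is (2,1), giving 25.

25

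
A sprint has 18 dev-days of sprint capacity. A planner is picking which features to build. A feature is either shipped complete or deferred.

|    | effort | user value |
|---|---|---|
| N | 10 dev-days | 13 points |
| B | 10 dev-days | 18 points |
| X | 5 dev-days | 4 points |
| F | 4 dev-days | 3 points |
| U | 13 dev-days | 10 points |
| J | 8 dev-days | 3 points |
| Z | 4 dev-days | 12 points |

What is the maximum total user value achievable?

33

This is a 0-1 knapsack instance.
Allowing fractional choices, the relaxed optimum would be about 35.2, but features are indivisible.
B + Z: effort 10 + 4 = 14 ≤ 18, user value 18 + 12 = 30.
N + F + Z: effort 10 + 4 + 4 = 18 ≤ 18, user value 13 + 3 + 12 = 28.
B + F + Z: effort 10 + 4 + 4 = 18 ≤ 18, user value 18 + 3 + 12 = 33.
Best is B, F, and Z with total user value 33.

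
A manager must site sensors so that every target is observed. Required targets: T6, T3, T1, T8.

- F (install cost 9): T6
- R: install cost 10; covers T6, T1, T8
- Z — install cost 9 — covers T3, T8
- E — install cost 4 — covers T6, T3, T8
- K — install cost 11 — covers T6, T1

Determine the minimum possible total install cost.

14

This is an integer covering problem.
Choose R and E: together they cover T6, T3, T1, T8 — every target.
Total install cost: 10 + 4 = 14.
No cover costs less than 14.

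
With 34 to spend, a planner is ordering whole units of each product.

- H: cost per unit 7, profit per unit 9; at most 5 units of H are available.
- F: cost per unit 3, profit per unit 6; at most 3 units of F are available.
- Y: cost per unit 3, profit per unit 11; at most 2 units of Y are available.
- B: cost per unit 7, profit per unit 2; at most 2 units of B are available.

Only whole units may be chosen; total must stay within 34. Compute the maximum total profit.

This is a bounded integer knapsack.
2×H, 3×F, and 2×Y: cost 29 ≤ 34, profit 2·9 + 3·6 + 2·11 = 58.
3×H, 2×F, and 2×Y: cost 33 ≤ 34, profit 3·9 + 2·6 + 2·11 = 61.
Best is 61.

61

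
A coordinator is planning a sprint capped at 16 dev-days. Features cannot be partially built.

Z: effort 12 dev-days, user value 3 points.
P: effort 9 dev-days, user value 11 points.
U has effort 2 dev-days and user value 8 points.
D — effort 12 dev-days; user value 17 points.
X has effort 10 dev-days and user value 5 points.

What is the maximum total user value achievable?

Take U and D: effort 2 + 12 = 14 ≤ 16, user value 8 + 17 = 25.
No other feasible combination does better.

25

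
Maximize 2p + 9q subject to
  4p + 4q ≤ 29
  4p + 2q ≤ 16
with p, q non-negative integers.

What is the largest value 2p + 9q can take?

(p,q)=(0,7): 4·0+4·7=28≤29, 4·0+2·7=14≤16, objective 63.
(p,q)=(1,6): 4·1+4·6=28≤29, 4·1+2·6=16≤16, objective 56.
(p,q)=(0,6): 4·0+4·6=24≤29, 4·0+2·6=12≤16, objective 54.
The best lattice point is (0,7), giving 63.

63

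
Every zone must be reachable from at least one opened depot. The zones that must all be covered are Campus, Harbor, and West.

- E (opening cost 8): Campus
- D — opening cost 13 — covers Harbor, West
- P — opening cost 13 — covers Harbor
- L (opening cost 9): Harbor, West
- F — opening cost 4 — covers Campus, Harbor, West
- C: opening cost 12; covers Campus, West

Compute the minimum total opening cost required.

4

This is an integer covering problem.
F alone covers Campus, Harbor, West — every zone.
Total opening cost: 4.
No cover costs less than 4.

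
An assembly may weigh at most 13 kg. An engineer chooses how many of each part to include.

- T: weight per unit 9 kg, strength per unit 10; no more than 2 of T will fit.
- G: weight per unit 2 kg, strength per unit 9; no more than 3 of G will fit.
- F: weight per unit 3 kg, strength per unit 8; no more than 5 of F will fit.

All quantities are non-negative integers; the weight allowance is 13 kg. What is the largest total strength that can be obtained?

This is a bounded integer knapsack.
G has the best ratio (9/2); taking only G gives at most 3×9 = 27 (stopped by the supply cap of 3).
Mixing does better — 3×G and 2×F: weight 12 ≤ 13, strength 3·9 + 2·8 = 43.

43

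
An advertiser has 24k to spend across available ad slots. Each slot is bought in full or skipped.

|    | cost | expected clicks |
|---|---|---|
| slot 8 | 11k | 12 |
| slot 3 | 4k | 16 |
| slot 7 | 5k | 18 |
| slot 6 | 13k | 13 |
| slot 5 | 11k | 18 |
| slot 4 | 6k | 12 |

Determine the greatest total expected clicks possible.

52

Allowing fractional choices, the relaxed optimum would be about 60.7, but ad slots are indivisible.
slot 7 + slot 5 + slot 4: cost 5 + 11 + 6 = 22 ≤ 24, expected clicks 18 + 18 + 12 = 48.
slot 3 + slot 7 + slot 6: cost 4 + 5 + 13 = 22 ≤ 24, expected clicks 16 + 18 + 13 = 47.
slot 3 + slot 7 + slot 5: cost 4 + 5 + 11 = 20 ≤ 24, expected clicks 16 + 18 + 18 = 52.
Best is slot 3, slot 7, and slot 5 with total expected clicks 52.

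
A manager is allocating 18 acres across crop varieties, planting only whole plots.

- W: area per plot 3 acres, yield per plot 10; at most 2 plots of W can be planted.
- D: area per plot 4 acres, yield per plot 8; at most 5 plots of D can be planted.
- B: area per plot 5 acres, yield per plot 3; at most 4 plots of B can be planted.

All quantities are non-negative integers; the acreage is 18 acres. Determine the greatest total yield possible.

2×W and 2×D: area 14 ≤ 18, yield 2·10 + 2·8 = 36.
2×W and 3×D: area 18 ≤ 18, yield 2·10 + 3·8 = 44.
Best is 44.

44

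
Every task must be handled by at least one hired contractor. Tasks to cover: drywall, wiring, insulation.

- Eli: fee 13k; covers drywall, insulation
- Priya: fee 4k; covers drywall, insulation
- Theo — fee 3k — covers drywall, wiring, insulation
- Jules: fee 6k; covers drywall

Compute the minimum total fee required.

3

This is an integer covering problem.
Theo alone covers drywall, wiring, insulation — every task.
Total fee: 3.
No cover costs less than 3.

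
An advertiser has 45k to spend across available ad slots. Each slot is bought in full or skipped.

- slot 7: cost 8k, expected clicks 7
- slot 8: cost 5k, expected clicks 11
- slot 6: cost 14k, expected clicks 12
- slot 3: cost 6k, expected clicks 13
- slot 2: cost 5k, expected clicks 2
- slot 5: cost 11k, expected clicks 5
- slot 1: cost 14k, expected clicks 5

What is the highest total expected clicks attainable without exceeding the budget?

48

Treat it as a binary knapsack problem.
Allowing fractional choices, the relaxed optimum would be about 48.4, but ad slots are indivisible.
slot 7 + slot 8 + slot 6 + slot 3: cost 8 + 5 + 14 + 6 = 33 ≤ 45, expected clicks 7 + 11 + 12 + 13 = 43.
slot 7 + slot 8 + slot 6 + slot 3 + slot 5: cost 8 + 5 + 14 + 6 + 11 = 44 ≤ 45, expected clicks 7 + 11 + 12 + 13 + 5 = 48.
slot 7 + slot 8 + slot 6 + slot 3 + slot 2: cost 8 + 5 + 14 + 6 + 5 = 38 ≤ 45, expected clicks 7 + 11 + 12 + 13 + 2 = 45.
Best is slot 7, slot 8, slot 6, slot 3, and slot 5 with total expected clicks 48.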